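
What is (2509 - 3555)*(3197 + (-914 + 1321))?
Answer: -3769784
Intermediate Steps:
(2509 - 3555)*(3197 + (-914 + 1321)) = -1046*(3197 + 407) = -1046*3604 = -3769784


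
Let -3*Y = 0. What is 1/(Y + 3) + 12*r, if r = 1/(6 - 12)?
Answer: -5/3 ≈ -1.6667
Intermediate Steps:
Y = 0 (Y = -1/3*0 = 0)
r = -1/6 (r = 1/(-6) = -1/6 ≈ -0.16667)
1/(Y + 3) + 12*r = 1/(0 + 3) + 12*(-1/6) = 1/3 - 2 = -5/3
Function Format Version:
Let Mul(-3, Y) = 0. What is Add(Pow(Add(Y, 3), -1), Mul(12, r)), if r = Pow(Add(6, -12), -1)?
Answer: Rational(-5, 3) ≈ -1.6667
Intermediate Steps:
Y = 0 (Y = Mul(Rational(-1, 3), 0) = 0)
r = Rational(-1, 6) (r = Pow(-6, -1) = Rational(-1, 6) ≈ -0.16667)
Add(Pow(Add(Y, 3), -1), Mul(12, r)) = Add(Pow(Add(0, 3), -1), Mul(12, Rational(-1, 6))) = Add(Pow(3, -1), -2) = Add(Rational(1, 3), -2) = Rational(-5, 3)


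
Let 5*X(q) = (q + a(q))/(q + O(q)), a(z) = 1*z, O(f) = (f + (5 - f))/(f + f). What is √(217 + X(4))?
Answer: √7438665/185 ≈ 14.743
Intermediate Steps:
O(f) = 5/(2*f) (O(f) = 5/((2*f)) = 5*(1/(2*f)) = 5/(2*f))
a(z) = z
X(q) = 2*q/(5*(q + 5/(2*q))) (X(q) = ((q + q)/(q + 5/(2*q)))/5 = ((2*q)/(q + 5/(2*q)))/5 = (2*q/(q + 5/(2*q)))/5 = 2*q/(5*(q + 5/(2*q))))
√(217 + X(4)) = √(217 + (⅘)*4²/(5 + 2*4²)) = √(217 + (⅘)*16/(5 + 2*16)) = √(217 + (⅘)*16/(5 + 32)) = √(217 + (⅘)*16/37) = √(217 + (⅘)*16*(1/37)) = √(217 + 64/185) = √(40209/185) = √7438665/185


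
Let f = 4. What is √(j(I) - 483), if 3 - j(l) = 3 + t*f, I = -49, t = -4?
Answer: I*√467 ≈ 21.61*I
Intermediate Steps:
j(l) = 16 (j(l) = 3 - (3 - 4*4) = 3 - (3 - 16) = 3 - 1*(-13) = 3 + 13 = 16)
√(j(I) - 483) = √(16 - 483) = √(-467) = I*√467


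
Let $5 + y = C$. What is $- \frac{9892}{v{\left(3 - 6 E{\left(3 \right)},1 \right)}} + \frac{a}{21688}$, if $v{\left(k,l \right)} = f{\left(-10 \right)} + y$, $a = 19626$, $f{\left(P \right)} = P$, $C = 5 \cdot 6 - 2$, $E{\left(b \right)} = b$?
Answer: $- \frac{107141279}{140972} \approx -760.02$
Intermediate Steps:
$C = 28$ ($C = 30 - 2 = 28$)
$y = 23$ ($y = -5 + 28 = 23$)
$v{\left(k,l \right)} = 13$ ($v{\left(k,l \right)} = -10 + 23 = 13$)
$- \frac{9892}{v{\left(3 - 6 E{\left(3 \right)},1 \right)}} + \frac{a}{21688} = - \frac{9892}{13} + \frac{19626}{21688} = \left(-9892\right) \frac{1}{13} + 19626 \cdot \frac{1}{21688} = - \frac{9892}{13} + \frac{9813}{10844} = - \frac{107141279}{140972}$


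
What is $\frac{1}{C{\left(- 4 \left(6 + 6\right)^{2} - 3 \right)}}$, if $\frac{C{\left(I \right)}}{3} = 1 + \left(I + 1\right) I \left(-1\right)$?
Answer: $- \frac{1}{1003983} \approx -9.9603 \cdot 10^{-7}$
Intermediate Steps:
$C{\left(I \right)} = 3 - 3 I \left(1 + I\right)$ ($C{\left(I \right)} = 3 \left(1 + \left(I + 1\right) I \left(-1\right)\right) = 3 \left(1 + \left(1 + I\right) I \left(-1\right)\right) = 3 \left(1 + I \left(1 + I\right) \left(-1\right)\right) = 3 \left(1 - I \left(1 + I\right)\right) = 3 - 3 I \left(1 + I\right)$)
$\frac{1}{C{\left(- 4 \left(6 + 6\right)^{2} - 3 \right)}} = \frac{1}{3 - 3 \left(- 4 \left(6 + 6\right)^{2} - 3\right) - 3 \left(- 4 \left(6 + 6\right)^{2} - 3\right)^{2}} = \frac{1}{3 - 3 \left(- 4 \cdot 12^{2} - 3\right) - 3 \left(- 4 \cdot 12^{2} - 3\right)^{2}} = \frac{1}{3 - 3 \left(\left(-4\right) 144 - 3\right) - 3 \left(\left(-4\right) 144 - 3\right)^{2}} = \frac{1}{3 - 3 \left(-576 - 3\right) - 3 \left(-576 - 3\right)^{2}} = \frac{1}{3 - -1737 - 3 \left(-579\right)^{2}} = \frac{1}{3 + 1737 - 1005723} = \frac{1}{-1003983} = - \frac{1}{1003983}$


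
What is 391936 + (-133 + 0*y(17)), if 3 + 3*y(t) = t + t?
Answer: 391803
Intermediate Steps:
y(t) = -1 + 2*t/3 (y(t) = -1 + (t + t)/3 = -1 + (2*t)/3 = -1 + 2*t/3)
391936 + (-133 + 0*y(17)) = 391936 + (-133 + 0*(-1 + (⅔)*17)) = 391936 + (-133 + 0*(-1 + 34/3)) = 391936 + (-133 + 0*(31/3)) = 391936 + (-133 + 0) = 391936 - 133 = 391803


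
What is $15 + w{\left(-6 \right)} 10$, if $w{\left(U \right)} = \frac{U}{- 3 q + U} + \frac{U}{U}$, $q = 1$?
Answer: $\frac{95}{3} \approx 31.667$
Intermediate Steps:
$w{\left(U \right)} = 1 + \frac{U}{-3 + U}$ ($w{\left(U \right)} = \frac{U}{\left(-3\right) 1 + U} + \frac{U}{U} = \frac{U}{-3 + U} + 1 = 1 + \frac{U}{-3 + U}$)
$15 + w{\left(-6 \right)} 10 = 15 + \frac{-3 + 2 \left(-6\right)}{-3 - 6} \cdot 10 = 15 + \frac{-3 - 12}{-9} \cdot 10 = 15 + \left(- \frac{1}{9}\right) \left(-15\right) 10 = 15 + \frac{5}{3} \cdot 10 = 15 + \frac{50}{3} = \frac{95}{3}$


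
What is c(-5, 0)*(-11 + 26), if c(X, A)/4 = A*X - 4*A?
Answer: 0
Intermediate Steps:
c(X, A) = -16*A + 4*A*X (c(X, A) = 4*(A*X - 4*A) = 4*(-4*A + A*X) = -16*A + 4*A*X)
c(-5, 0)*(-11 + 26) = (4*0*(-4 - 5))*(-11 + 26) = (4*0*(-9))*15 = 0*15 = 0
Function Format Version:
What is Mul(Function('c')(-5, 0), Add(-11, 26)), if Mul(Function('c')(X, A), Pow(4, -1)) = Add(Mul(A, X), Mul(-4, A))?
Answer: 0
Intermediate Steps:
Function('c')(X, A) = Add(Mul(-16, A), Mul(4, A, X)) (Function('c')(X, A) = Mul(4, Add(Mul(A, X), Mul(-4, A))) = Mul(4, Add(Mul(-4, A), Mul(A, X))) = Add(Mul(-16, A), Mul(4, A, X)))
Mul(Function('c')(-5, 0), Add(-11, 26)) = Mul(Mul(4, 0, Add(-4, -5)), Add(-11, 26)) = Mul(Mul(4, 0, -9), 15) = Mul(0, 15) = 0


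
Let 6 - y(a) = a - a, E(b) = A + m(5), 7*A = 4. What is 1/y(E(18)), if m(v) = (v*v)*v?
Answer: ⅙ ≈ 0.16667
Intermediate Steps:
A = 4/7 (A = (⅐)*4 = 4/7 ≈ 0.57143)
m(v) = v³ (m(v) = v²*v = v³)
E(b) = 879/7 (E(b) = 4/7 + 5³ = 4/7 + 125 = 879/7)
y(a) = 6 (y(a) = 6 - (a - a) = 6 - 1*0 = 6 + 0 = 6)
1/y(E(18)) = 1/6 = ⅙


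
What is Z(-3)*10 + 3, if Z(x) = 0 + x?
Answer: -27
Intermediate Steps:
Z(x) = x
Z(-3)*10 + 3 = -3*10 + 3 = -30 + 3 = -27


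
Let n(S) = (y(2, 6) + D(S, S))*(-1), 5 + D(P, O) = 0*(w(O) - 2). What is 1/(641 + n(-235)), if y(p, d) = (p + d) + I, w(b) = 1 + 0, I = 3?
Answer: 1/635 ≈ 0.0015748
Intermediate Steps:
w(b) = 1
D(P, O) = -5 (D(P, O) = -5 + 0*(1 - 2) = -5 + 0*(-1) = -5 + 0 = -5)
y(p, d) = 3 + d + p (y(p, d) = (p + d) + 3 = (d + p) + 3 = 3 + d + p)
n(S) = -6 (n(S) = ((3 + 6 + 2) - 5)*(-1) = (11 - 5)*(-1) = 6*(-1) = -6)
1/(641 + n(-235)) = 1/(641 - 6) = 1/635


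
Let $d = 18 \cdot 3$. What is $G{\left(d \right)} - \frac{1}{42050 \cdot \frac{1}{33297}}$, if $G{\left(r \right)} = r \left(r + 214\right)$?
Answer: $\frac{608514303}{42050} \approx 14471.0$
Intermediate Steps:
$d = 54$
$G{\left(r \right)} = r \left(214 + r\right)$
$G{\left(d \right)} - \frac{1}{42050 \cdot \frac{1}{33297}} = 54 \left(214 + 54\right) - \frac{1}{42050 \cdot \frac{1}{33297}} = 54 \cdot 268 - \frac{1}{42050 \cdot \frac{1}{33297}} = 14472 - \frac{1}{\frac{42050}{33297}} = 14472 - \frac{33297}{42050} = \frac{608514303}{42050}$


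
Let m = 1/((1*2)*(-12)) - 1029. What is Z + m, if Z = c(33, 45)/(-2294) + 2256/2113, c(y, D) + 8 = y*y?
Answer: -59821227535/58166664 ≈ -1028.4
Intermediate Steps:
c(y, D) = -8 + y**2 (c(y, D) = -8 + y*y = -8 + y**2)
Z = 2891111/4847222 (Z = (-8 + 33**2)/(-2294) + 2256/2113 = (-8 + 1089)*(-1/2294) + 2256*(1/2113) = 1081*(-1/2294) + 2256/2113 = -1081/2294 + 2256/2113 = 2891111/4847222 ≈ 0.59645)
m = -24697/24 (m = 1/(2*(-12)) - 1029 = 1/(-24) - 1029 = -1/24 - 1029 = -24697/24 ≈ -1029.0)
Z + m = 2891111/4847222 - 24697/24 = -59821227535/58166664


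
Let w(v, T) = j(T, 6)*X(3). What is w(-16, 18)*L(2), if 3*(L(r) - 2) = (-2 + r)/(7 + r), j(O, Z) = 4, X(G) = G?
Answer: 24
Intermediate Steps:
L(r) = 2 + (-2 + r)/(3*(7 + r)) (L(r) = 2 + ((-2 + r)/(7 + r))/3 = 2 + (-2 + r)/(3*(7 + r)))
w(v, T) = 12 (w(v, T) = 4*3 = 12)
w(-16, 18)*L(2) = 12*((40 + 7*2)/(3*(7 + 2))) = 12*((⅓)*(40 + 14)/9) = 12*((⅓)*(⅑)*54) = 12*2 = 24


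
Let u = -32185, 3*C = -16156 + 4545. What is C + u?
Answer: -108166/3 ≈ -36055.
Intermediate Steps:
C = -11611/3 (C = (-16156 + 4545)/3 = (⅓)*(-11611) = -11611/3 ≈ -3870.3)
C + u = -11611/3 - 32185 = -108166/3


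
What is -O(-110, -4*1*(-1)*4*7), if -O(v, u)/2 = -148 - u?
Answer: -520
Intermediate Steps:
O(v, u) = 296 + 2*u (O(v, u) = -2*(-148 - u) = 296 + 2*u)
-O(-110, -4*1*(-1)*4*7) = -(296 + 2*(-4*1*(-1)*4*7)) = -(296 + 2*(-(-4)*4*7)) = -(296 + 2*(-4*(-4)*7)) = -(296 + 2*(16*7)) = -(296 + 2*112) = -(296 + 224) = -1*520 = -520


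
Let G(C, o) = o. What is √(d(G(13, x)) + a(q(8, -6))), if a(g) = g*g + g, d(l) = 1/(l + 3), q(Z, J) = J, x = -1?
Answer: √122/2 ≈ 5.5227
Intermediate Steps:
d(l) = 1/(3 + l)
a(g) = g + g² (a(g) = g² + g = g + g²)
√(d(G(13, x)) + a(q(8, -6))) = √(1/(3 - 1) - 6*(1 - 6)) = √(1/2 - 6*(-5)) = √(½ + 30) = √(61/2) = √122/2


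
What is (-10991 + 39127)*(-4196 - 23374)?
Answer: -775709520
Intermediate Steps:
(-10991 + 39127)*(-4196 - 23374) = 28136*(-27570) = -775709520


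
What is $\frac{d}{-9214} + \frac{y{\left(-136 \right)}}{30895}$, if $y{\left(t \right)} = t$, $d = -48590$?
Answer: $\frac{749967473}{142333265} \approx 5.2691$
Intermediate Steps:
$\frac{d}{-9214} + \frac{y{\left(-136 \right)}}{30895} = - \frac{48590}{-9214} - \frac{136}{30895} = \left(-48590\right) \left(- \frac{1}{9214}\right) - \frac{136}{30895} = \frac{24295}{4607} - \frac{136}{30895} = \frac{749967473}{142333265}$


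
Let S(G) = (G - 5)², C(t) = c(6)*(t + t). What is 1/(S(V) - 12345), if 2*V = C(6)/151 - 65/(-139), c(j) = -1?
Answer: -1762152484/21713072176931 ≈ -8.1156e-5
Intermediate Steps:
C(t) = -2*t (C(t) = -(t + t) = -2*t)
V = 8147/41978 (V = (-2*6/151 - 65/(-139))/2 = (-12*1/151 - 65*(-1/139))/2 = (-12/151 + 65/139)/2 = (½)*(8147/20989) = 8147/41978 ≈ 0.19408)
S(G) = (-5 + G)²
1/(S(V) - 12345) = 1/((-5 + 8147/41978)² - 12345) = 1/((-201743/41978)² - 12345) = 1/(40700238049/1762152484 - 12345) = 1/(-21713072176931/1762152484) = -1762152484/21713072176931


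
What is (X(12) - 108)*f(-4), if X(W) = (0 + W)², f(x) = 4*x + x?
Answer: -720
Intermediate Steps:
f(x) = 5*x
X(W) = W²
(X(12) - 108)*f(-4) = (12² - 108)*(5*(-4)) = (144 - 108)*(-20) = 36*(-20) = -720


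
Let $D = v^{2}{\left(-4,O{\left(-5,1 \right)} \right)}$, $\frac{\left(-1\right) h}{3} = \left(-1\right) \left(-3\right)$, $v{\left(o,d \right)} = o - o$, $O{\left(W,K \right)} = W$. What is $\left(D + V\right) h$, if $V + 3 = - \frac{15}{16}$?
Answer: $\frac{567}{16} \approx 35.438$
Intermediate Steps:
$V = - \frac{63}{16}$ ($V = -3 - \frac{15}{16} = - \frac{63}{16} \approx -3.9375$)
$v{\left(o,d \right)} = 0$
$h = -9$ ($h = - 3 \left(\left(-1\right) \left(-3\right)\right) = \left(-3\right) 3 = -9$)
$D = 0$ ($D = 0^{2} = 0$)
$\left(D + V\right) h = \left(0 - \frac{63}{16}\right) \left(-9\right) = \left(- \frac{63}{16}\right) \left(-9\right) = \frac{567}{16}$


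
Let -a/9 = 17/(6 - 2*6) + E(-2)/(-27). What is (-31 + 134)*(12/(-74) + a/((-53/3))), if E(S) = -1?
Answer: -640969/3922 ≈ -163.43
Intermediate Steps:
a = 151/6 (a = -9*(17/(6 - 2*6) - 1/(-27)) = -9*(17/(6 - 12) - 1*(-1/27)) = -9*(17/(-6) + 1/27) = -9*(17*(-⅙) + 1/27) = -9*(-17/6 + 1/27) = -9*(-151/54) = 151/6 ≈ 25.167)
(-31 + 134)*(12/(-74) + a/((-53/3))) = (-31 + 134)*(12/(-74) + 151/(6*((-53/3)))) = 103*(12*(-1/74) + 151/(6*((-53*⅓)))) = 103*(-6/37 + 151/(6*(-53/3))) = 103*(-6/37 + (151/6)*(-3/53)) = 103*(-6/37 - 151/106) = 103*(-6223/3922) = -640969/3922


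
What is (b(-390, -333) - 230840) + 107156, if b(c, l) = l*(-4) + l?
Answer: -122685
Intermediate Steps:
b(c, l) = -3*l (b(c, l) = -4*l + l = -3*l)
(b(-390, -333) - 230840) + 107156 = (-3*(-333) - 230840) + 107156 = (999 - 230840) + 107156 = -229841 + 107156 = -122685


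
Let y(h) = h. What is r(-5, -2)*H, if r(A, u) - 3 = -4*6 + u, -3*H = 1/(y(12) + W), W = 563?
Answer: 1/75 ≈ 0.013333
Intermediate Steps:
H = -1/1725 (H = -1/(3*(12 + 563)) = -⅓/575 = -⅓*1/575 = -1/1725 ≈ -0.00057971)
r(A, u) = -21 + u (r(A, u) = 3 + (-4*6 + u) = 3 + (-24 + u) = -21 + u)
r(-5, -2)*H = (-21 - 2)*(-1/1725) = -23*(-1/1725) = 1/75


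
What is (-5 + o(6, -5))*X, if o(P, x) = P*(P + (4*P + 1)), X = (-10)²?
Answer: 18100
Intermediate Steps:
X = 100
o(P, x) = P*(1 + 5*P) (o(P, x) = P*(P + (1 + 4*P)) = P*(1 + 5*P))
(-5 + o(6, -5))*X = (-5 + 6*(1 + 5*6))*100 = (-5 + 6*(1 + 30))*100 = (-5 + 6*31)*100 = (-5 + 186)*100 = 181*100 = 18100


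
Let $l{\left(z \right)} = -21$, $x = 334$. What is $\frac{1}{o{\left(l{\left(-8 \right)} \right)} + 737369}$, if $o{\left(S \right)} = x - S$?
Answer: $\frac{1}{737724} \approx 1.3555 \cdot 10^{-6}$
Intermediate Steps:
$o{\left(S \right)} = 334 - S$
$\frac{1}{o{\left(l{\left(-8 \right)} \right)} + 737369} = \frac{1}{\left(334 - -21\right) + 737369} = \frac{1}{\left(334 + 21\right) + 737369} = \frac{1}{355 + 737369} = \frac{1}{737724}$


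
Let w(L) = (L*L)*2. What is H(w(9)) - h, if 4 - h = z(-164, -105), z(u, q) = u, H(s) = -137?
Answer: -305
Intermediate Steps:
w(L) = 2*L² (w(L) = L²*2 = 2*L²)
h = 168 (h = 4 - 1*(-164) = 4 + 164 = 168)
H(w(9)) - h = -137 - 1*168 = -137 - 168 = -305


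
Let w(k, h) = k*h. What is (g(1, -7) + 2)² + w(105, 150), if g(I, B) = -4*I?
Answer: 15754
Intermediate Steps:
w(k, h) = h*k
(g(1, -7) + 2)² + w(105, 150) = (-4*1 + 2)² + 150*105 = (-4 + 2)² + 15750 = (-2)² + 15750 = 4 + 15750 = 15754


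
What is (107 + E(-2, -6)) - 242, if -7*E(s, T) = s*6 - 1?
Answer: -932/7 ≈ -133.14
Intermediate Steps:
E(s, T) = ⅐ - 6*s/7 (E(s, T) = -(s*6 - 1)/7 = -(6*s - 1)/7 = -(-1 + 6*s)/7 = ⅐ - 6*s/7)
(107 + E(-2, -6)) - 242 = (107 + (⅐ - 6/7*(-2))) - 242 = (107 + (⅐ + 12/7)) - 242 = (107 + 13/7) - 242 = 762/7 - 242 = -932/7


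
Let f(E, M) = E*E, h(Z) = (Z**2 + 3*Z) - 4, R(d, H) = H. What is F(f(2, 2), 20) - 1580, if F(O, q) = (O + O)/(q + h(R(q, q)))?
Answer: -188018/119 ≈ -1580.0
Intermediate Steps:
h(Z) = -4 + Z**2 + 3*Z
f(E, M) = E**2
F(O, q) = 2*O/(-4 + q**2 + 4*q) (F(O, q) = (O + O)/(q + (-4 + q**2 + 3*q)) = (2*O)/(-4 + q**2 + 4*q) = 2*O/(-4 + q**2 + 4*q))
F(f(2, 2), 20) - 1580 = 2*2**2/(-4 + 20**2 + 4*20) - 1580 = 2*4/(-4 + 400 + 80) - 1580 = 2*4/476 - 1580 = 2*4*(1/476) - 1580 = 2/119 - 1580 = -188018/119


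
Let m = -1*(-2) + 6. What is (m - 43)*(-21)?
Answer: 735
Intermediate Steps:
m = 8 (m = 2 + 6 = 8)
(m - 43)*(-21) = (8 - 43)*(-21) = -35*(-21) = 735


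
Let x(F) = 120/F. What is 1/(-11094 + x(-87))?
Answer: -29/321766 ≈ -9.0128e-5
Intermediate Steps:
1/(-11094 + x(-87)) = 1/(-11094 + 120/(-87)) = 1/(-11094 + 120*(-1/87)) = 1/(-11094 - 40/29) = 1/(-321766/29) = -29/321766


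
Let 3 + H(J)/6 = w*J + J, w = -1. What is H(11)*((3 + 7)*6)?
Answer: -1080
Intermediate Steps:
H(J) = -18 (H(J) = -18 + 6*(-J + J) = -18 + 6*0 = -18 + 0 = -18)
H(11)*((3 + 7)*6) = -18*(3 + 7)*6 = -180*6 = -18*60 = -1080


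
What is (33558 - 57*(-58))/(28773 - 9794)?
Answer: 36864/18979 ≈ 1.9424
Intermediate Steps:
(33558 - 57*(-58))/(28773 - 9794) = (33558 + 3306)/18979 = 36864*(1/18979) = 36864/18979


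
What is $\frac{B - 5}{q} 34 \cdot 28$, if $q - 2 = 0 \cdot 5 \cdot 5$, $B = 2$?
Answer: $-1428$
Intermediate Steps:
$q = 2$ ($q = 2 + 0 \cdot 5 \cdot 5 = 2 + 0 \cdot 5 = 2 + 0 = 2$)
$\frac{B - 5}{q} 34 \cdot 28 = \frac{2 - 5}{2} \cdot 34 \cdot 28 = \left(2 - 5\right) \frac{1}{2} \cdot 34 \cdot 28 = \left(-3\right) \frac{1}{2} \cdot 34 \cdot 28 = \left(- \frac{3}{2}\right) 34 \cdot 28 = \left(-51\right) 28 = -1428$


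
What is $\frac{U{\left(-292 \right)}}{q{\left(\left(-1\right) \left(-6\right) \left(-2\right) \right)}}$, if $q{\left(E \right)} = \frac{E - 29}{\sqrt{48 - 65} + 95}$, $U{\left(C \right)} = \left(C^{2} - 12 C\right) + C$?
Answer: $- \frac{8405220}{41} - \frac{88476 i \sqrt{17}}{41} \approx -2.0501 \cdot 10^{5} - 8897.5 i$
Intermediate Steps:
$U{\left(C \right)} = C^{2} - 11 C$
$q{\left(E \right)} = \frac{-29 + E}{95 + i \sqrt{17}}$ ($q{\left(E \right)} = \frac{-29 + E}{\sqrt{-17} + 95} = \frac{-29 + E}{i \sqrt{17} + 95} = \frac{-29 + E}{95 + i \sqrt{17}}$)
$\frac{U{\left(-292 \right)}}{q{\left(\left(-1\right) \left(-6\right) \left(-2\right) \right)}} = \frac{\left(-292\right) \left(-11 - 292\right)}{- \frac{2755}{9042} + \frac{95 \left(-1\right) \left(-6\right) \left(-2\right)}{9042} + \frac{29 i \sqrt{17}}{9042} - \frac{i \left(-1\right) \left(-6\right) \left(-2\right) \sqrt{17}}{9042}} = \frac{\left(-292\right) \left(-303\right)}{- \frac{2755}{9042} + \frac{95 \cdot 6 \left(-2\right)}{9042} + \frac{29 i \sqrt{17}}{9042} - \frac{i 6 \left(-2\right) \sqrt{17}}{9042}} = \frac{88476}{- \frac{2755}{9042} + \frac{95}{9042} \left(-12\right) + \frac{29 i \sqrt{17}}{9042} - \frac{1}{9042} i \left(-12\right) \sqrt{17}} = \frac{88476}{- \frac{2755}{9042} - \frac{190}{1507} + \frac{29 i \sqrt{17}}{9042} + \frac{2 i \sqrt{17}}{1507}} = \frac{88476}{- \frac{3895}{9042} + \frac{41 i \sqrt{17}}{9042}}$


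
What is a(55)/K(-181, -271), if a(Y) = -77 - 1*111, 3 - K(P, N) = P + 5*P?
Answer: -188/1089 ≈ -0.17264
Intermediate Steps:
K(P, N) = 3 - 6*P (K(P, N) = 3 - (P + 5*P) = 3 - 6*P)
a(Y) = -188 (a(Y) = -77 - 111 = -188)
a(55)/K(-181, -271) = -188/(3 - 6*(-181)) = -188/(3 + 1086) = -188/1089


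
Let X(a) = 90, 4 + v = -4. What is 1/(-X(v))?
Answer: -1/90 ≈ -0.011111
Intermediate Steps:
v = -8 (v = -4 - 4 = -8)
1/(-X(v)) = 1/(-1*90) = 1/(-90) = -1/90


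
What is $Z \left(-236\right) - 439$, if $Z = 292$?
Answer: $-69351$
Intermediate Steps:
$Z \left(-236\right) - 439 = 292 \left(-236\right) - 439 = -68912 - 439 = -69351$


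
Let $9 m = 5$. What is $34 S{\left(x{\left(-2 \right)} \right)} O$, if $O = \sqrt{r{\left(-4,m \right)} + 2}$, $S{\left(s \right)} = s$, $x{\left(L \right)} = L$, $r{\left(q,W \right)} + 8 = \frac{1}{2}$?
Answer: $- 34 i \sqrt{22} \approx - 159.47 i$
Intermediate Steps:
$m = \frac{5}{9}$ ($m = \frac{1}{9} \cdot 5 = \frac{5}{9} \approx 0.55556$)
$r{\left(q,W \right)} = - \frac{15}{2}$ ($r{\left(q,W \right)} = -8 + \frac{1}{2} = - \frac{15}{2}$)
$O = \frac{i \sqrt{22}}{2}$ ($O = \sqrt{- \frac{15}{2} + 2} = \sqrt{- \frac{11}{2}} = \frac{i \sqrt{22}}{2} \approx 2.3452 i$)
$34 S{\left(x{\left(-2 \right)} \right)} O = 34 \left(-2\right) \frac{i \sqrt{22}}{2} = - 68 \frac{i \sqrt{22}}{2} = - 34 i \sqrt{22}$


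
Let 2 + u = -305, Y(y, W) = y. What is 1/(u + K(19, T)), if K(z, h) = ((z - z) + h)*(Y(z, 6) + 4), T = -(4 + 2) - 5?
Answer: -1/560 ≈ -0.0017857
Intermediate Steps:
u = -307 (u = -2 - 305 = -307)
T = -11 (T = -1*6 - 5 = -6 - 5 = -11)
K(z, h) = h*(4 + z) (K(z, h) = ((z - z) + h)*(z + 4) = (0 + h)*(4 + z) = h*(4 + z))
1/(u + K(19, T)) = 1/(-307 - 11*(4 + 19)) = 1/(-307 - 11*23) = 1/(-307 - 253) = 1/(-560) = -1/560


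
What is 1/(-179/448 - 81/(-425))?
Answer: -190400/39787 ≈ -4.7855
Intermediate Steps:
1/(-179/448 - 81/(-425)) = 1/(-179*1/448 - 81*(-1/425)) = 1/(-179/448 + 81/425) = 1/(-39787/190400) = -190400/39787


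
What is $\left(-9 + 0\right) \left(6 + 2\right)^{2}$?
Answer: $-576$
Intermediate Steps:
$\left(-9 + 0\right) \left(6 + 2\right)^{2} = - 9 \cdot 8^{2} = \left(-9\right) 64 = -576$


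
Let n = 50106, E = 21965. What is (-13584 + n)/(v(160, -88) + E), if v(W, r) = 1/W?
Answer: 649280/390489 ≈ 1.6627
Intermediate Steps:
(-13584 + n)/(v(160, -88) + E) = (-13584 + 50106)/(1/160 + 21965) = 36522/(1/160 + 21965) = 36522/(3514401/160) = 36522*(160/3514401) = 649280/390489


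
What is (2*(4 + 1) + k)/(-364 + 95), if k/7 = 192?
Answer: -1354/269 ≈ -5.0335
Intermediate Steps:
k = 1344 (k = 7*192 = 1344)
(2*(4 + 1) + k)/(-364 + 95) = (2*(4 + 1) + 1344)/(-364 + 95) = (2*5 + 1344)/(-269) = (10 + 1344)*(-1/269) = 1354*(-1/269) = -1354/269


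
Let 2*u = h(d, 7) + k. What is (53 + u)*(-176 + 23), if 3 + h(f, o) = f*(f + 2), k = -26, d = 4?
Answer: -15453/2 ≈ -7726.5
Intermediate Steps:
h(f, o) = -3 + f*(2 + f) (h(f, o) = -3 + f*(f + 2) = -3 + f*(2 + f))
u = -5/2 (u = ((-3 + 4**2 + 2*4) - 26)/2 = ((-3 + 16 + 8) - 26)/2 = (21 - 26)/2 = (1/2)*(-5) = -5/2 ≈ -2.5000)
(53 + u)*(-176 + 23) = (53 - 5/2)*(-176 + 23) = (101/2)*(-153) = -15453/2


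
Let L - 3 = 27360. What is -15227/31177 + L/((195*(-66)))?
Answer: -349689247/133749330 ≈ -2.6145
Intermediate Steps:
L = 27363 (L = 3 + 27360 = 27363)
-15227/31177 + L/((195*(-66))) = -15227/31177 + 27363/((195*(-66))) = -15227*1/31177 + 27363/(-12870) = -15227/31177 + 27363*(-1/12870) = -15227/31177 - 9121/4290 = -349689247/133749330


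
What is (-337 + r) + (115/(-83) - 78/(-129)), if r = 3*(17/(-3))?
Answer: -1266213/3569 ≈ -354.78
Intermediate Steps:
r = -17 (r = 3*(17*(-⅓)) = 3*(-17/3) = -17)
(-337 + r) + (115/(-83) - 78/(-129)) = (-337 - 17) + (115/(-83) - 78/(-129)) = -354 + (115*(-1/83) - 78*(-1/129)) = -354 + (-115/83 + 26/43) = -354 - 2787/3569 = -1266213/3569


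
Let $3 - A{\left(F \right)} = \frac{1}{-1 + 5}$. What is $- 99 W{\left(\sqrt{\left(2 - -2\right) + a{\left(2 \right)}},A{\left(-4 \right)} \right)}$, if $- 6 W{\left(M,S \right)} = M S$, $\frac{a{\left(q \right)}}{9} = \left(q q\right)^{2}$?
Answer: $\frac{363 \sqrt{37}}{4} \approx 552.01$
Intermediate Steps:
$a{\left(q \right)} = 9 q^{4}$ ($a{\left(q \right)} = 9 \left(q q\right)^{2} = 9 \left(q^{2}\right)^{2} = 9 q^{4}$)
$A{\left(F \right)} = \frac{11}{4}$ ($A{\left(F \right)} = 3 - \frac{1}{-1 + 5} = 3 - \frac{1}{4} = \frac{11}{4}$)
$W{\left(M,S \right)} = - \frac{M S}{6}$
$- 99 W{\left(\sqrt{\left(2 - -2\right) + a{\left(2 \right)}},A{\left(-4 \right)} \right)} = - 99 \left(\left(- \frac{1}{6}\right) \sqrt{\left(2 - -2\right) + 9 \cdot 2^{4}} \cdot \frac{11}{4}\right) = - 99 \left(\left(- \frac{1}{6}\right) \sqrt{\left(2 + 2\right) + 9 \cdot 16} \cdot \frac{11}{4}\right) = - 99 \left(\left(- \frac{1}{6}\right) \sqrt{4 + 144} \cdot \frac{11}{4}\right) = - 99 \left(\left(- \frac{1}{6}\right) \sqrt{148} \cdot \frac{11}{4}\right) = - 99 \left(\left(- \frac{1}{6}\right) 2 \sqrt{37} \cdot \frac{11}{4}\right) = - 99 \left(- \frac{11 \sqrt{37}}{12}\right) = \frac{363 \sqrt{37}}{4}$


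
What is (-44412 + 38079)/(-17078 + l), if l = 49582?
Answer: -6333/32504 ≈ -0.19484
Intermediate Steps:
(-44412 + 38079)/(-17078 + l) = (-44412 + 38079)/(-17078 + 49582) = -6333/32504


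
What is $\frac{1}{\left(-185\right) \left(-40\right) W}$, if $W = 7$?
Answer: $\frac{1}{51800} \approx 1.9305 \cdot 10^{-5}$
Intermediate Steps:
$\frac{1}{\left(-185\right) \left(-40\right) W} = \frac{1}{\left(-185\right) \left(-40\right) 7} = \frac{1}{7400 \cdot 7} = \frac{1}{51800}$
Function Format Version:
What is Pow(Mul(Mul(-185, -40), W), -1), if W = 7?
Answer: Rational(1, 51800) ≈ 1.9305e-5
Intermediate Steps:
Pow(Mul(Mul(-185, -40), W), -1) = Pow(Mul(Mul(-185, -40), 7), -1) = Pow(Mul(7400, 7), -1) = Pow(51800, -1) = Rational(1, 51800)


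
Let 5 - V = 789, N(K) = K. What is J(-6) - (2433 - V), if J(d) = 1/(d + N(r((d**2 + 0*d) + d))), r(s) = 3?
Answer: -9652/3 ≈ -3217.3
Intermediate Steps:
V = -784 (V = 5 - 1*789 = 5 - 789 = -784)
J(d) = 1/(3 + d) (J(d) = 1/(d + 3) = 1/(3 + d))
J(-6) - (2433 - V) = 1/(3 - 6) - (2433 - 1*(-784)) = 1/(-3) - (2433 + 784) = -1/3 - 1*3217 = -1/3 - 3217 = -9652/3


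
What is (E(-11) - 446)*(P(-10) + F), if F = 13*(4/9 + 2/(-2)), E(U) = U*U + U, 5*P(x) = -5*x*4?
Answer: -33040/3 ≈ -11013.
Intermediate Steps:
P(x) = -4*x (P(x) = (-5*x*4)/5 = (-20*x)/5 = -4*x)
E(U) = U + U² (E(U) = U² + U = U + U²)
F = -65/9 (F = 13*(4*(⅑) + 2*(-½)) = 13*(4/9 - 1) = 13*(-5/9) = -65/9 ≈ -7.2222)
(E(-11) - 446)*(P(-10) + F) = (-11*(1 - 11) - 446)*(-4*(-10) - 65/9) = (-11*(-10) - 446)*(40 - 65/9) = (110 - 446)*(295/9) = -336*295/9 = -33040/3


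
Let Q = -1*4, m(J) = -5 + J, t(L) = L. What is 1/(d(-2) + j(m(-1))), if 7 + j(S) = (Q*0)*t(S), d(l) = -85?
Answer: -1/92 ≈ -0.010870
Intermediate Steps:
Q = -4
j(S) = -7 (j(S) = -7 + (-4*0)*S = -7 + 0*S = -7 + 0 = -7)
1/(d(-2) + j(m(-1))) = 1/(-85 - 7) = 1/(-92) = -1/92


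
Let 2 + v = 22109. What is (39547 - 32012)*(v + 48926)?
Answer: 535233655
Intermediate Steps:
v = 22107 (v = -2 + 22109 = 22107)
(39547 - 32012)*(v + 48926) = (39547 - 32012)*(22107 + 48926) = 7535*71033 = 535233655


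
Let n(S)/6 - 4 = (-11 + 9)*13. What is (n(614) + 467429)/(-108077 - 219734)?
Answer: -467297/327811 ≈ -1.4255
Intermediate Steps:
n(S) = -132 (n(S) = 24 + 6*((-11 + 9)*13) = 24 + 6*(-2*13) = 24 + 6*(-26) = 24 - 156 = -132)
(n(614) + 467429)/(-108077 - 219734) = (-132 + 467429)/(-108077 - 219734) = 467297/(-327811) = 467297*(-1/327811) = -467297/327811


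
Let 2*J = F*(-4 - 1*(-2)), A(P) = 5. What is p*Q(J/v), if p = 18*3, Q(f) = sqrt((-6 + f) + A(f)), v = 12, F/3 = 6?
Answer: 27*I*sqrt(10) ≈ 85.381*I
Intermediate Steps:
F = 18 (F = 3*6 = 18)
J = -18 (J = (18*(-4 - 1*(-2)))/2 = (18*(-4 + 2))/2 = (18*(-2))/2 = (1/2)*(-36) = -18)
Q(f) = sqrt(-1 + f) (Q(f) = sqrt((-6 + f) + 5) = sqrt(-1 + f))
p = 54
p*Q(J/v) = 54*sqrt(-1 - 18/12) = 54*sqrt(-1 - 18*1/12) = 54*sqrt(-1 - 3/2) = 54*sqrt(-5/2) = 54*(I*sqrt(10)/2) = 27*I*sqrt(10)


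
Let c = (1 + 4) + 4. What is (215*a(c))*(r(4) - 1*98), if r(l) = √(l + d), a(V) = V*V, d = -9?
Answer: -1706670 + 17415*I*√5 ≈ -1.7067e+6 + 38941.0*I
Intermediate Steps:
c = 9 (c = 5 + 4 = 9)
a(V) = V²
r(l) = √(-9 + l) (r(l) = √(l - 9) = √(-9 + l))
(215*a(c))*(r(4) - 1*98) = (215*9²)*(√(-9 + 4) - 1*98) = (215*81)*(√(-5) - 98) = 17415*(I*√5 - 98) = 17415*(-98 + I*√5) = -1706670 + 17415*I*√5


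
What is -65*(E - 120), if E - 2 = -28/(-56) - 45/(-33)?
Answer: 166075/22 ≈ 7548.9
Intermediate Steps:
E = 85/22 (E = 2 + (-28/(-56) - 45/(-33)) = 2 + (-28*(-1/56) - 45*(-1/33)) = 2 + (½ + 15/11) = 2 + 41/22 = 85/22 ≈ 3.8636)
-65*(E - 120) = -65*(85/22 - 120) = -65*(-2555/22) = 166075/22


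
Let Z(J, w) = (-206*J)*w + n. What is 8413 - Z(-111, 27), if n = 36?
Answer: -609005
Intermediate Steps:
Z(J, w) = 36 - 206*J*w (Z(J, w) = (-206*J)*w + 36 = -206*J*w + 36 = 36 - 206*J*w)
8413 - Z(-111, 27) = 8413 - (36 - 206*(-111)*27) = 8413 - (36 + 617382) = 8413 - 1*617418 = 8413 - 617418 = -609005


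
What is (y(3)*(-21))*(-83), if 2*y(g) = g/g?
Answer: 1743/2 ≈ 871.50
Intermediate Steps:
y(g) = ½ (y(g) = (g/g)/2 = (½)*1 = ½)
(y(3)*(-21))*(-83) = ((½)*(-21))*(-83) = -21/2*(-83) = 1743/2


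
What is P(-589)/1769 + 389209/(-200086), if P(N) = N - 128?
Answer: -831972383/353952134 ≈ -2.3505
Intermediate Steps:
P(N) = -128 + N
P(-589)/1769 + 389209/(-200086) = (-128 - 589)/1769 + 389209/(-200086) = -717*1/1769 + 389209*(-1/200086) = -717/1769 - 389209/200086 = -831972383/353952134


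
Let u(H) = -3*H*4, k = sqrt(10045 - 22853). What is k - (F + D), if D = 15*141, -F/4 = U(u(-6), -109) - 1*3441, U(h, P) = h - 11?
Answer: -15635 + 2*I*sqrt(3202) ≈ -15635.0 + 113.17*I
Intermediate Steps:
k = 2*I*sqrt(3202) (k = sqrt(-12808) = 2*I*sqrt(3202) ≈ 113.17*I)
u(H) = -12*H
U(h, P) = -11 + h
F = 13520 (F = -4*((-11 - 12*(-6)) - 1*3441) = -4*((-11 + 72) - 3441) = -4*(61 - 3441) = -4*(-3380) = 13520)
D = 2115
k - (F + D) = 2*I*sqrt(3202) - (13520 + 2115) = 2*I*sqrt(3202) - 1*15635 = 2*I*sqrt(3202) - 15635 = -15635 + 2*I*sqrt(3202)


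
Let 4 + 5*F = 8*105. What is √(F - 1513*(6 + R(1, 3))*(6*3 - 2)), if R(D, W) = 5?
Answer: 2*I*√1663255/5 ≈ 515.87*I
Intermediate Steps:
F = 836/5 (F = -⅘ + (8*105)/5 = -⅘ + (⅕)*840 = -⅘ + 168 = 836/5 ≈ 167.20)
√(F - 1513*(6 + R(1, 3))*(6*3 - 2)) = √(836/5 - 1513*(6 + 5)*(6*3 - 2)) = √(836/5 - 16643*(18 - 2)) = √(836/5 - 16643*16) = √(836/5 - 1513*176) = √(836/5 - 266288) = √(-1330604/5) = 2*I*√1663255/5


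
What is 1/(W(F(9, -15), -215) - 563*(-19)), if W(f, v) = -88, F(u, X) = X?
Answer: 1/10609 ≈ 9.4260e-5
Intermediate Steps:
1/(W(F(9, -15), -215) - 563*(-19)) = 1/(-88 - 563*(-19)) = 1/(-88 + 10697) = 1/10609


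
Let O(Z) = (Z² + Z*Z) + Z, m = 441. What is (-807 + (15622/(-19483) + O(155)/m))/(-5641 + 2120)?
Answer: 6001457708/30252442563 ≈ 0.19838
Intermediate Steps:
O(Z) = Z + 2*Z² (O(Z) = (Z² + Z²) + Z = 2*Z² + Z = Z + 2*Z²)
(-807 + (15622/(-19483) + O(155)/m))/(-5641 + 2120) = (-807 + (15622/(-19483) + (155*(1 + 2*155))/441))/(-5641 + 2120) = (-807 + (15622*(-1/19483) + (155*(1 + 310))*(1/441)))/(-3521) = (-807 + (-15622/19483 + (155*311)*(1/441)))*(-1/3521) = (-807 + (-15622/19483 + 48205*(1/441)))*(-1/3521) = (-807 + (-15622/19483 + 48205/441))*(-1/3521) = (-807 + 932288713/8592003)*(-1/3521) = -6001457708/8592003*(-1/3521) = 6001457708/30252442563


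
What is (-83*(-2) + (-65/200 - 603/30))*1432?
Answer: 1042317/5 ≈ 2.0846e+5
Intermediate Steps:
(-83*(-2) + (-65/200 - 603/30))*1432 = (166 + (-65*1/200 - 603*1/30))*1432 = (166 + (-13/40 - 201/10))*1432 = (166 - 817/40)*1432 = (5823/40)*1432 = 1042317/5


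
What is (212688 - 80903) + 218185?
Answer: 349970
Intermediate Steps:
(212688 - 80903) + 218185 = 131785 + 218185 = 349970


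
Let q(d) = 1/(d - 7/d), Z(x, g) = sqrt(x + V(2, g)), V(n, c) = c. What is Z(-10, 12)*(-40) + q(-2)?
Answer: 2/3 - 40*sqrt(2) ≈ -55.902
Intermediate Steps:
Z(x, g) = sqrt(g + x) (Z(x, g) = sqrt(x + g) = sqrt(g + x))
Z(-10, 12)*(-40) + q(-2) = sqrt(12 - 10)*(-40) - 2/(-7 + (-2)**2) = sqrt(2)*(-40) - 2/(-7 + 4) = -40*sqrt(2) - 2/(-3) = -40*sqrt(2) - 2*(-1/3) = -40*sqrt(2) + 2/3 = 2/3 - 40*sqrt(2)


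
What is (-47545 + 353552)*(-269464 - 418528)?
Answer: -210530367944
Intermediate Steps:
(-47545 + 353552)*(-269464 - 418528) = 306007*(-687992) = -210530367944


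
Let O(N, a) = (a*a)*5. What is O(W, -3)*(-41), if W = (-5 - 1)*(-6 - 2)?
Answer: -1845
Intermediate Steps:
W = 48 (W = -6*(-8) = 48)
O(N, a) = 5*a**2 (O(N, a) = a**2*5 = 5*a**2)
O(W, -3)*(-41) = (5*(-3)**2)*(-41) = (5*9)*(-41) = 45*(-41) = -1845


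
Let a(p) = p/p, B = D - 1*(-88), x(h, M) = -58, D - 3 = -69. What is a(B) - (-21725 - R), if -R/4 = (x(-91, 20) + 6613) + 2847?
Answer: -15882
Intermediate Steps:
D = -66 (D = 3 - 69 = -66)
R = -37608 (R = -4*((-58 + 6613) + 2847) = -4*(6555 + 2847) = -4*9402 = -37608)
B = 22 (B = -66 - 1*(-88) = -66 + 88 = 22)
a(p) = 1
a(B) - (-21725 - R) = 1 - (-21725 - 1*(-37608)) = 1 - (-21725 + 37608) = 1 - 1*15883 = 1 - 15883 = -15882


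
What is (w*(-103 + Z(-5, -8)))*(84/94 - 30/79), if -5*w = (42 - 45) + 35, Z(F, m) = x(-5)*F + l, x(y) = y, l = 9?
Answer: 4212864/18565 ≈ 226.93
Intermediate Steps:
Z(F, m) = 9 - 5*F (Z(F, m) = -5*F + 9 = 9 - 5*F)
w = -32/5 (w = -((42 - 45) + 35)/5 = -(-3 + 35)/5 = -⅕*32 = -32/5 ≈ -6.4000)
(w*(-103 + Z(-5, -8)))*(84/94 - 30/79) = (-32*(-103 + (9 - 5*(-5)))/5)*(84/94 - 30/79) = (-32*(-103 + (9 + 25))/5)*(84*(1/94) - 30*1/79) = (-32*(-103 + 34)/5)*(42/47 - 30/79) = -32/5*(-69)*(1908/3713) = (2208/5)*(1908/3713) = 4212864/18565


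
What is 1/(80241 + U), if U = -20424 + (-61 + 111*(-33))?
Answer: 1/56093 ≈ 1.7828e-5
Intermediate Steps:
U = -24148 (U = -20424 + (-61 - 3663) = -20424 - 3724 = -24148)
1/(80241 + U) = 1/(80241 - 24148) = 1/56093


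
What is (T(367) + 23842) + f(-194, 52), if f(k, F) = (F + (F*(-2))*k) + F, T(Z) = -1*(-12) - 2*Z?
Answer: 43400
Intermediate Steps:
T(Z) = 12 - 2*Z
f(k, F) = 2*F - 2*F*k (f(k, F) = (F + (-2*F)*k) + F = (F - 2*F*k) + F = 2*F - 2*F*k)
(T(367) + 23842) + f(-194, 52) = ((12 - 2*367) + 23842) + 2*52*(1 - 1*(-194)) = ((12 - 734) + 23842) + 2*52*(1 + 194) = (-722 + 23842) + 2*52*195 = 23120 + 20280 = 43400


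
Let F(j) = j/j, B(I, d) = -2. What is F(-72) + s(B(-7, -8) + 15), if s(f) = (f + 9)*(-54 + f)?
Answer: -901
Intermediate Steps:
F(j) = 1
s(f) = (-54 + f)*(9 + f) (s(f) = (9 + f)*(-54 + f) = (-54 + f)*(9 + f))
F(-72) + s(B(-7, -8) + 15) = 1 + (-486 + (-2 + 15)**2 - 45*(-2 + 15)) = 1 + (-486 + 13**2 - 45*13) = 1 + (-486 + 169 - 585) = 1 - 902 = -901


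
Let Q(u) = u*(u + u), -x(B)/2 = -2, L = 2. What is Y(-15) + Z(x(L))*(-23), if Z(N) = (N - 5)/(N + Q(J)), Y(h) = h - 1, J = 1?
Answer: -73/6 ≈ -12.167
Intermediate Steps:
x(B) = 4 (x(B) = -2*(-2) = 4)
Q(u) = 2*u² (Q(u) = u*(2*u) = 2*u²)
Y(h) = -1 + h
Z(N) = (-5 + N)/(2 + N) (Z(N) = (N - 5)/(N + 2*1²) = (-5 + N)/(N + 2*1) = (-5 + N)/(N + 2) = (-5 + N)/(2 + N))
Y(-15) + Z(x(L))*(-23) = (-1 - 15) + ((-5 + 4)/(2 + 4))*(-23) = -16 + (-1/6)*(-23) = -16 + ((⅙)*(-1))*(-23) = -16 - ⅙*(-23) = -16 + 23/6 = -73/6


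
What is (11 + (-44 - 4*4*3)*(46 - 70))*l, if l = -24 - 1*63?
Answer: -193053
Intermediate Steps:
l = -87 (l = -24 - 63 = -87)
(11 + (-44 - 4*4*3)*(46 - 70))*l = (11 + (-44 - 4*4*3)*(46 - 70))*(-87) = (11 + (-44 - 16*3)*(-24))*(-87) = (11 + (-44 - 48)*(-24))*(-87) = (11 - 92*(-24))*(-87) = (11 + 2208)*(-87) = 2219*(-87) = -193053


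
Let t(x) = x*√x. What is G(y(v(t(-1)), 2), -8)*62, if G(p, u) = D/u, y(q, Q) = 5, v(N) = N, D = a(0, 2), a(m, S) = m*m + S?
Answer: -31/2 ≈ -15.500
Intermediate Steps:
a(m, S) = S + m² (a(m, S) = m² + S = S + m²)
D = 2 (D = 2 + 0² = 2 + 0 = 2)
t(x) = x^(3/2)
G(p, u) = 2/u
G(y(v(t(-1)), 2), -8)*62 = (2/(-8))*62 = (2*(-⅛))*62 = -¼*62 = -31/2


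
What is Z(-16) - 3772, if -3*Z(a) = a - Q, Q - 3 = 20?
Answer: -3759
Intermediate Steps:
Q = 23 (Q = 3 + 20 = 23)
Z(a) = 23/3 - a/3 (Z(a) = -(a - 1*23)/3 = -(a - 23)/3 = -(-23 + a)/3 = 23/3 - a/3)
Z(-16) - 3772 = (23/3 - 1/3*(-16)) - 3772 = (23/3 + 16/3) - 3772 = 13 - 3772 = -3759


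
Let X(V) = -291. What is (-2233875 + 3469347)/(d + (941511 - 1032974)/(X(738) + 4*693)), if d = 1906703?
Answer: 383150754/591304835 ≈ 0.64797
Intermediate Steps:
(-2233875 + 3469347)/(d + (941511 - 1032974)/(X(738) + 4*693)) = (-2233875 + 3469347)/(1906703 + (941511 - 1032974)/(-291 + 4*693)) = 1235472/(1906703 - 91463/(-291 + 2772)) = 1235472/(1906703 - 91463/2481) = 1235472/(4730438680/2481) = 1235472*(2481/4730438680) = 383150754/591304835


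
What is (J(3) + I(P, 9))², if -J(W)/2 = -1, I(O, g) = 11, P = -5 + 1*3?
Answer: 169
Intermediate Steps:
P = -2 (P = -5 + 3 = -2)
J(W) = 2 (J(W) = -2*(-1) = 2)
(J(3) + I(P, 9))² = (2 + 11)² = 13² = 169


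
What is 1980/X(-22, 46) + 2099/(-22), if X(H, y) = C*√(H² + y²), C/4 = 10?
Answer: -2099/22 + 99*√26/520 ≈ -94.438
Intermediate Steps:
C = 40 (C = 4*10 = 40)
X(H, y) = 40*√(H² + y²)
1980/X(-22, 46) + 2099/(-22) = 1980/((40*√((-22)² + 46²))) + 2099/(-22) = 1980/((40*√(484 + 2116))) + 2099*(-1/22) = 1980/((40*√2600)) - 2099/22 = 1980/((40*(10*√26))) - 2099/22 = 1980/((400*√26)) - 2099/22 = 1980*(√26/10400) - 2099/22 = 99*√26/520 - 2099/22 = -2099/22 + 99*√26/520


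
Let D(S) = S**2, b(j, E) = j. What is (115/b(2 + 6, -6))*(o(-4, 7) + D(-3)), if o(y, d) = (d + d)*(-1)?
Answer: -575/8 ≈ -71.875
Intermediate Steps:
o(y, d) = -2*d (o(y, d) = (2*d)*(-1) = -2*d)
(115/b(2 + 6, -6))*(o(-4, 7) + D(-3)) = (115/(2 + 6))*(-2*7 + (-3)**2) = (115/8)*(-14 + 9) = (115*(1/8))*(-5) = (115/8)*(-5) = -575/8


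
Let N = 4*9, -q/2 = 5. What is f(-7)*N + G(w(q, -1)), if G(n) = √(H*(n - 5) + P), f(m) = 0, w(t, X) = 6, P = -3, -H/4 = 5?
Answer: I*√23 ≈ 4.7958*I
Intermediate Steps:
H = -20 (H = -4*5 = -20)
q = -10 (q = -2*5 = -10)
N = 36
G(n) = √(97 - 20*n) (G(n) = √(-20*(n - 5) - 3) = √(-20*(-5 + n) - 3) = √((100 - 20*n) - 3) = √(97 - 20*n))
f(-7)*N + G(w(q, -1)) = 0*36 + √(97 - 20*6) = 0 + √(97 - 120) = 0 + √(-23) = 0 + I*√23 = I*√23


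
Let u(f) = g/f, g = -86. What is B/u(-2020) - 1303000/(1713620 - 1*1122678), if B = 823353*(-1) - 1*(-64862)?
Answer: -226353243218110/12705253 ≈ -1.7816e+7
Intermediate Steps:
u(f) = -86/f
B = -758491 (B = -823353 + 64862 = -758491)
B/u(-2020) - 1303000/(1713620 - 1*1122678) = -758491/((-86/(-2020))) - 1303000/(1713620 - 1*1122678) = -758491/((-86*(-1/2020))) - 1303000/(1713620 - 1122678) = -758491/43/1010 - 1303000/590942 = -758491*1010/43 - 1303000*1/590942 = -766075910/43 - 651500/295471 = -226353243218110/12705253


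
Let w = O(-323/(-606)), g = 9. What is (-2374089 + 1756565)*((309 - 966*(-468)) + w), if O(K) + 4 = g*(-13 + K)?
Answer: -28208718937402/101 ≈ -2.7929e+11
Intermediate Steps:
O(K) = -121 + 9*K (O(K) = -4 + 9*(-13 + K) = -4 + (-117 + 9*K) = -121 + 9*K)
w = -23473/202 (w = -121 + 9*(-323/(-606)) = -121 + 9*(-323*(-1/606)) = -121 + 9*(323/606) = -121 + 969/202 = -23473/202 ≈ -116.20)
(-2374089 + 1756565)*((309 - 966*(-468)) + w) = (-2374089 + 1756565)*((309 - 966*(-468)) - 23473/202) = -617524*((309 + 452088) - 23473/202) = -617524*(452397 - 23473/202) = -617524*91360721/202 = -28208718937402/101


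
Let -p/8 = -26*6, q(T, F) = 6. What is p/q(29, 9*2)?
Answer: 208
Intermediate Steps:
p = 1248 (p = -(-208)*6 = -8*(-156) = 1248)
p/q(29, 9*2) = 1248/6 = 1248*(1/6) = 208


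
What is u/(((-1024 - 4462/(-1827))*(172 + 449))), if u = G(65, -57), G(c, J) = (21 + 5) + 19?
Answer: -3045/42926878 ≈ -7.0935e-5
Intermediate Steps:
G(c, J) = 45 (G(c, J) = 26 + 19 = 45)
u = 45
u/(((-1024 - 4462/(-1827))*(172 + 449))) = 45/(((-1024 - 4462/(-1827))*(172 + 449))) = 45/(((-1024 - 4462*(-1/1827))*621)) = 45/(((-1024 + 4462/1827)*621)) = 45/((-1866386/1827*621)) = 45/(-128780634/203) = 45*(-203/128780634) = -3045/42926878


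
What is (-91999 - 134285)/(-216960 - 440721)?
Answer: 75428/219227 ≈ 0.34406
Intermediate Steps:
(-91999 - 134285)/(-216960 - 440721) = -226284/(-657681) = -226284*(-1/657681) = 75428/219227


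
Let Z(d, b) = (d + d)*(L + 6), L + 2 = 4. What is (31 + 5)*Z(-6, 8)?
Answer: -3456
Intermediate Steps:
L = 2 (L = -2 + 4 = 2)
Z(d, b) = 16*d (Z(d, b) = (d + d)*(2 + 6) = (2*d)*8 = 16*d)
(31 + 5)*Z(-6, 8) = (31 + 5)*(16*(-6)) = 36*(-96) = -3456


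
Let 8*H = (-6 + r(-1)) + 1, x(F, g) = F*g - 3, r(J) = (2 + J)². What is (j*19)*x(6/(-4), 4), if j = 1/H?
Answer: 342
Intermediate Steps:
x(F, g) = -3 + F*g
H = -½ (H = ((-6 + (2 - 1)²) + 1)/8 = ((-6 + 1²) + 1)/8 = ((-6 + 1) + 1)/8 = (-5 + 1)/8 = (⅛)*(-4) = -½ ≈ -0.50000)
j = -2 (j = 1/(-½) = -2)
(j*19)*x(6/(-4), 4) = (-2*19)*(-3 + (6/(-4))*4) = -38*(-3 + (6*(-¼))*4) = -38*(-3 - 3/2*4) = -38*(-3 - 6) = -38*(-9) = 342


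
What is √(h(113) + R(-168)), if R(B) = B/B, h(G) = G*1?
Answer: √114 ≈ 10.677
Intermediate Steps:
h(G) = G
R(B) = 1
√(h(113) + R(-168)) = √(113 + 1) = √114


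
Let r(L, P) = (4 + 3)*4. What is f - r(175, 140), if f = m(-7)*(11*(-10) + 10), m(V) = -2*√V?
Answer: -28 + 200*I*√7 ≈ -28.0 + 529.15*I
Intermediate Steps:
r(L, P) = 28 (r(L, P) = 7*4 = 28)
f = 200*I*√7 (f = (-2*I*√7)*(11*(-10) + 10) = (-2*I*√7)*(-110 + 10) = -2*I*√7*(-100) = 200*I*√7 ≈ 529.15*I)
f - r(175, 140) = 200*I*√7 - 1*28 = 200*I*√7 - 28 = -28 + 200*I*√7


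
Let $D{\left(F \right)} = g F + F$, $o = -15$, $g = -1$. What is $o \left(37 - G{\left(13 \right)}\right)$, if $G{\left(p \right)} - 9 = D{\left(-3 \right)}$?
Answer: $-420$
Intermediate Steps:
$D{\left(F \right)} = 0$ ($D{\left(F \right)} = - F + F = 0$)
$G{\left(p \right)} = 9$ ($G{\left(p \right)} = 9 + 0 = 9$)
$o \left(37 - G{\left(13 \right)}\right) = - 15 \left(37 - 9\right) = \left(-15\right) 28 = -420$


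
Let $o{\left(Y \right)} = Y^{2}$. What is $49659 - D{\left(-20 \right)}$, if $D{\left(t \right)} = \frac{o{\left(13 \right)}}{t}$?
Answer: $\frac{993349}{20} \approx 49667.0$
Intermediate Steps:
$D{\left(t \right)} = \frac{169}{t}$ ($D{\left(t \right)} = \frac{13^{2}}{t} = \frac{169}{t}$)
$49659 - D{\left(-20 \right)} = 49659 - \frac{169}{-20} = 49659 - 169 \left(- \frac{1}{20}\right) = 49659 - - \frac{169}{20} = 49659 + \frac{169}{20} = \frac{993349}{20}$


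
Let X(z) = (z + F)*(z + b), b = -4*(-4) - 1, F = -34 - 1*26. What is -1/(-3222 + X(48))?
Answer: 1/3978 ≈ 0.00025138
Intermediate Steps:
F = -60 (F = -34 - 26 = -60)
b = 15 (b = 16 - 1 = 15)
X(z) = (-60 + z)*(15 + z) (X(z) = (z - 60)*(z + 15) = (-60 + z)*(15 + z))
-1/(-3222 + X(48)) = -1/(-3222 + (-900 + 48² - 45*48)) = -1/(-3222 + (-900 + 2304 - 2160)) = -1/(-3222 - 756) = -1/(-3978) = -1*(-1/3978) = 1/3978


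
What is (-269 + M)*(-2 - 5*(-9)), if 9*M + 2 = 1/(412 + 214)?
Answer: -7246919/626 ≈ -11577.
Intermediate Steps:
M = -139/626 (M = -2/9 + 1/(9*(412 + 214)) = -2/9 + (1/9)/626 = -2/9 + (1/9)*(1/626) = -2/9 + 1/5634 = -139/626 ≈ -0.22204)
(-269 + M)*(-2 - 5*(-9)) = (-269 - 139/626)*(-2 - 5*(-9)) = -168533*(-2 + 45)/626 = -168533/626*43 = -7246919/626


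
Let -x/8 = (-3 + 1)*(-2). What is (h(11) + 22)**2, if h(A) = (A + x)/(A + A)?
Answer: 214369/484 ≈ 442.91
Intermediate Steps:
x = -32 (x = -8*(-3 + 1)*(-2) = -(-16)*(-2) = -8*4 = -32)
h(A) = (-32 + A)/(2*A) (h(A) = (A - 32)/(A + A) = (-32 + A)/((2*A)) = (-32 + A)*(1/(2*A)) = (-32 + A)/(2*A))
(h(11) + 22)**2 = ((1/2)*(-32 + 11)/11 + 22)**2 = ((1/2)*(1/11)*(-21) + 22)**2 = (-21/22 + 22)**2 = (463/22)**2 = 214369/484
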